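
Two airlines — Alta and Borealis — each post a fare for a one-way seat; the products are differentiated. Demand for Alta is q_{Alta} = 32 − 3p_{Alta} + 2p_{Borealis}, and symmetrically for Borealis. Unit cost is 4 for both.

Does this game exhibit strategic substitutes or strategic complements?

strategic complements

Alta's profit: π = (p_{Alta} − 4)(32 − 3p_{Alta} + 2p_{Borealis}).
∂π/∂p_{Alta} = 44 − 6p_{Alta} + 2p_{Borealis} = 0 ⇒ p_{Alta} = 22/3 + (1/3)p_{Borealis}.
The best-response slope dp_{Alta}/dp_{Borealis} = 1/3 > 0: the reaction function is upward-sloping, so the choices are strategic complements.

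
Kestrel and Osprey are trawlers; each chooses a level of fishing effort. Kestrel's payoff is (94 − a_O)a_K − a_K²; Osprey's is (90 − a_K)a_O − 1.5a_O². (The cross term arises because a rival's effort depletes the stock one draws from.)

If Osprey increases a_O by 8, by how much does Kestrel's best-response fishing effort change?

Expanding Kestrel's payoff: 94a_K − a_Oa_K − a_K².
∂π/∂a_K = 94 − a_O − 2a_K = 0, so a_K = 47 − 0.5a_O.
The reaction-function slope is −0.5, so an 8-unit rise in a_O moves a_K by −0.5 × 8 = −4. Kestrel's best response falls — the actions are strategic substitutes.

-4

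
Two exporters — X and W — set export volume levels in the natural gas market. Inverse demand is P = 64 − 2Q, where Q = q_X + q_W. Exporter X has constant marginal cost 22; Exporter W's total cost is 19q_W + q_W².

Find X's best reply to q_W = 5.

Exporter X's profit: π = q_X(64 − 2(q_X + q_W)) − 22q_X.
∂π/∂q_X = 42 − 4q_X − 2q_W = 0, so q_X = 10.5 − 0.5q_W.
At q_W = 5: q_X = 10.5 − 0.5·5 = 8.

8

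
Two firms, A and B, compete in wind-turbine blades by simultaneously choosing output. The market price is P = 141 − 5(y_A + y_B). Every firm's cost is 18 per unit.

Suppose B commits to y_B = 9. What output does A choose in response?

7.8

Firm A's profit: π = y_A(141 − 5(y_A + y_B)) − 18y_A.
∂π/∂y_A = 123 − 10y_A − 5y_B = 0, so y_A = 12.3 − 0.5y_B.
At y_B = 9: y_A = 12.3 − 0.5·9 = 7.8.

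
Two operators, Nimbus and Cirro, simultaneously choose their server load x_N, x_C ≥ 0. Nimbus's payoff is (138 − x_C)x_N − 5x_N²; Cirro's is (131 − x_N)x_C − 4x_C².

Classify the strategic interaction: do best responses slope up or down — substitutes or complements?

Expanding Nimbus's payoff: 138x_N − x_Cx_N − 5x_N².
∂π/∂x_N = 138 − x_C − 10x_N = 0, so x_N = 13.8 − 0.1x_C.
The best-response slope dx_N/dx_C = −0.1 < 0: the reaction function is downward-sloping, so the choices are strategic substitutes.

strategic substitutes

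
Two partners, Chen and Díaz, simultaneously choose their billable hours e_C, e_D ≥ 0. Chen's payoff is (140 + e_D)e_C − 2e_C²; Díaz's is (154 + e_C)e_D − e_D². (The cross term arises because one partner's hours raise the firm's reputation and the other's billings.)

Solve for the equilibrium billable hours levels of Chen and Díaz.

Expanding Chen's payoff: 140e_C + e_De_C − 2e_C².
∂π/∂e_C = 140 + e_D − 4e_C = 0, so e_C = 35 + 0.25e_D.
Likewise for Díaz: e_D = 77 + 0.5e_C.
Plugging e_D into Chen's best response: e_C = 35 + 0.25(77 + 0.5e_C) ⇒ 0.875e_C = 54.25, so e_C = 62.
Then e_D = 77 + 0.5·62 = 108.

62, 108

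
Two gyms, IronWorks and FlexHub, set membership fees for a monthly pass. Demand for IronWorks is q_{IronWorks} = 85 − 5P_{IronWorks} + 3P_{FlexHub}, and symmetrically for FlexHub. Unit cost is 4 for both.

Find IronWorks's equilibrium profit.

IronWorks's profit: π = (P_{IronWorks} − 4)(85 − 5P_{IronWorks} + 3P_{FlexHub}).
∂π/∂P_{IronWorks} = 105 − 10P_{IronWorks} + 3P_{FlexHub} = 0 ⇒ P_{IronWorks} = 10.5 + 0.3P_{FlexHub}.
Setting P_{IronWorks} = P_{FlexHub} in the reaction function: P_{IronWorks} = 10.5 + 0.3P_{IronWorks}, so P_{IronWorks} = 10.5 / 0.7 = 15.
q_{IronWorks} = 85 − 5·15 + 3·15 = 55.
Profit = (15 − 4)·55 = 605.

605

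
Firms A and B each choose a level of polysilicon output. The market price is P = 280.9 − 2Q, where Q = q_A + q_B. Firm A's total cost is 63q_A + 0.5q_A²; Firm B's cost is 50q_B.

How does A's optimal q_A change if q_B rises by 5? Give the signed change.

Firm A's profit: π = q_A(280.9 − 2(q_A + q_B)) − 63q_A − 0.5q_A².
∂π/∂q_A = 217.9 − 5q_A − 2q_B = 0, so q_A = 43.58 − 0.4q_B.
The reaction-function slope is −0.4, so a 5-unit rise in q_B moves q_A by −0.4 × 5 = −2. A's best response falls — the actions are strategic substitutes.

-2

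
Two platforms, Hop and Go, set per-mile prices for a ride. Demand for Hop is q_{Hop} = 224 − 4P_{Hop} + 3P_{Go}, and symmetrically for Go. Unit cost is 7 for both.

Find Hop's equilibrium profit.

7534.24

Hop's profit: π = (P_{Hop} − 7)(224 − 4P_{Hop} + 3P_{Go}).
∂π/∂P_{Hop} = 252 − 8P_{Hop} + 3P_{Go} = 0 ⇒ P_{Hop} = 31.5 + 0.375P_{Go}.
The game is symmetric, so in equilibrium P_{Go} = P_{Hop}: the reaction function gives 0.625P_{Hop} = 31.5, hence P_{Hop} = 50.4.
q_{Hop} = 224 − 4·50.4 + 3·50.4 = 173.6.
Profit = (50.4 − 7)·173.6 = 7534.24.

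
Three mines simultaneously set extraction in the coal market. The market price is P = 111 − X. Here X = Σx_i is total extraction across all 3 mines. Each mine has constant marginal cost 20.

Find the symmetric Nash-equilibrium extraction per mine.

A representative mine's profit is π_i = x_i(111 − X) − 20x_i, with X = x_i + Σ_{j≠i} x_j.
First-order condition: 91 − 2x_i − Σ_{j≠i} x_j = 0.
Imposing symmetry (x_j = x for all j) turns Σ_{j≠i} x_j into 2x, so 91 = 4x and x = 22.75.

22.75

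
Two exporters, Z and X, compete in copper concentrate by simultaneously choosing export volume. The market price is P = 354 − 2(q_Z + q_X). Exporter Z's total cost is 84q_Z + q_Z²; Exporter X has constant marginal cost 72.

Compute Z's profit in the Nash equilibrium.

Exporter Z's profit: π = q_Z(354 − 2(q_Z + q_X)) − 84q_Z − q_Z².
∂π/∂q_Z = 270 − 6q_Z − 2q_X = 0, so q_Z = 45 − (1/3)q_X.
For X: ∂π/∂q_X = 282 − 4q_X − 2q_Z = 0 ⇒ q_X = 70.5 − 0.5q_Z.
Substituting the second reaction function into the first: q_Z = 45 − (1/3)(70.5 − 0.5q_Z), which gives (5/6)q_Z = 21.5 ⇒ q_Z = 25.8.
Then q_X = 70.5 − 0.5·25.8 = 57.6.
Price P = 354 − 2·83.4 = 187.2.
Z's profit: (187.2 − 84)·25.8 − (25.8)² = 1996.92.

1996.92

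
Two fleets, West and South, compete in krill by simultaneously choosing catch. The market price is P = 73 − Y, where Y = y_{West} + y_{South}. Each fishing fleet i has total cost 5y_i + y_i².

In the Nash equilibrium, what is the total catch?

Fishing fleet West's profit: π = y_{West}(73 − (y_{West} + y_{South})) − 5y_{West} − y_{West}².
∂π/∂y_{West} = 68 − 4y_{West} − y_{South} = 0, so y_{West} = 17 − 0.25y_{South}.
The game is symmetric, so in equilibrium y_{South} = y_{West}: the reaction function gives 1.25y_{West} = 17, hence y_{West} = 13.6.
Total catch: 13.6 + 13.6 = 27.2.

27.2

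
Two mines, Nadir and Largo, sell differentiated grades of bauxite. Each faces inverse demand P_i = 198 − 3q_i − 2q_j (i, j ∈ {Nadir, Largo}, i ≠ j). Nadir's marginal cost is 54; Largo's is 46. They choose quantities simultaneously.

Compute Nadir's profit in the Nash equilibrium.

Mine Nadir's profit: π = q_{Nadir}(198 − 3q_{Nadir} − 2q_{Largo}) − 54q_{Nadir}.
∂π/∂q_{Nadir} = 144 − 6q_{Nadir} − 2q_{Largo} = 0 ⇒ q_{Nadir} = 24 − (1/3)q_{Largo}.
Similarly q_{Largo} = 76/3 − (1/3)q_{Nadir}.
Plugging q_{Largo} into Nadir's best response: q_{Nadir} = 24 − (1/3)(76/3 − (1/3)q_{Nadir}) ⇒ (8/9)q_{Nadir} = 140/9, so q_{Nadir} = 17.5.
Then q_{Largo} = 76/3 − (1/3)·17.5 = 19.5.
P_{Nadir} = 198 − 3·17.5 − 2·19.5 = 106.5.
Profit = (106.5 − 54)·17.5 = 918.75.

918.75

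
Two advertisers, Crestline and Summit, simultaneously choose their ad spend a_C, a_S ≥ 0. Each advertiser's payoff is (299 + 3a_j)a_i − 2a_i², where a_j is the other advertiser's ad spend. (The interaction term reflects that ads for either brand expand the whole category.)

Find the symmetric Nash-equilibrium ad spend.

299

Crestline's payoff is (299 + 3a_S)a_C − 2a_C².
∂π/∂a_C = 299 + 3a_S − 4a_C = 0, so a_C = 74.75 + 0.75a_S.
By symmetry a_S = a_C; substituting into the reaction function, 0.25a_C = 74.75 and a_C = 299.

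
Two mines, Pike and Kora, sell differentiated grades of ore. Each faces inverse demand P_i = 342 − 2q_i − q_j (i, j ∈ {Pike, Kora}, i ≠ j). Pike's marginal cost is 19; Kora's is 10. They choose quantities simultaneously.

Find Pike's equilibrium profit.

Mine Pike's profit: π = q_{Pike}(342 − 2q_{Pike} − q_{Kora}) − 19q_{Pike}.
∂π/∂q_{Pike} = 323 − 4q_{Pike} − q_{Kora} = 0 ⇒ q_{Pike} = 80.75 − 0.25q_{Kora}.
Similarly q_{Kora} = 83 − 0.25q_{Pike}.
Substituting the second reaction function into the first: q_{Pike} = 80.75 − 0.25(83 − 0.25q_{Pike}), which gives 0.9375q_{Pike} = 60 ⇒ q_{Pike} = 64.
Then q_{Kora} = 83 − 0.25·64 = 67.
P_{Pike} = 342 − 2·64 − 67 = 147.
Profit = (147 − 19)·64 = 8192.

8192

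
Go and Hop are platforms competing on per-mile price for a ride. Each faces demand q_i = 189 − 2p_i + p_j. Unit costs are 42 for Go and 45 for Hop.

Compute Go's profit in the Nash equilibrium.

Go's profit: π = (p_{Go} − 42)(189 − 2p_{Go} + p_{Hop}).
∂π/∂p_{Go} = 273 − 4p_{Go} + p_{Hop} = 0 ⇒ p_{Go} = 68.25 + 0.25p_{Hop}.
Similarly p_{Hop} = 69.75 + 0.25p_{Go}.
Plugging p_{Hop} into Go's best response: p_{Go} = 68.25 + 0.25(69.75 + 0.25p_{Go}) ⇒ 0.9375p_{Go} = 85.6875, so p_{Go} = 91.4.
Then p_{Hop} = 69.75 + 0.25·91.4 = 92.6.
q_{Go} = 189 − 2·91.4 + 92.6 = 98.8.
Profit = (91.4 − 42)·98.8 = 4880.72.

4880.72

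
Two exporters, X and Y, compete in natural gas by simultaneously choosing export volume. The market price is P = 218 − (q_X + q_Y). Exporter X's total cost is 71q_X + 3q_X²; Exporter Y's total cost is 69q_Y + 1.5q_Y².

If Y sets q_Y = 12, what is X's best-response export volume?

Exporter X's profit: π = q_X(218 − (q_X + q_Y)) − 71q_X − 3q_X².
∂π/∂q_X = 147 − 8q_X − q_Y = 0, so q_X = 18.375 − 0.125q_Y.
At q_Y = 12: q_X = 18.375 − 0.125·12 = 16.875.

16.875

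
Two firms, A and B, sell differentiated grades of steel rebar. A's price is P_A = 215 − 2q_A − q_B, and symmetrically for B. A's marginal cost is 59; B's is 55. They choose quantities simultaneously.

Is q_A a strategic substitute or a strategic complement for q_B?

Firm A's profit: π = q_A(215 − 2q_A − q_B) − 59q_A.
∂π/∂q_A = 156 − 4q_A − q_B = 0 ⇒ q_A = 39 − 0.25q_B.
The best-response slope dq_A/dq_B = −0.25 < 0: the reaction function is downward-sloping, so the choices are strategic substitutes.

strategic substitutes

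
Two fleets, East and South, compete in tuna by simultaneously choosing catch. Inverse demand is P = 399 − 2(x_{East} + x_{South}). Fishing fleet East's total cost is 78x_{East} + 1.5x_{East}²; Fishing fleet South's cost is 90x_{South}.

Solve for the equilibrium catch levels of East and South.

Fishing fleet East's profit: π = x_{East}(399 − 2(x_{East} + x_{South})) − 78x_{East} − 1.5x_{East}².
∂π/∂x_{East} = 321 − 7x_{East} − 2x_{South} = 0, so x_{East} = 321/7 − (2/7)x_{South}.
For South: ∂π/∂x_{South} = 309 − 4x_{South} − 2x_{East} = 0 ⇒ x_{South} = 77.25 − 0.5x_{East}.
Substituting the second reaction function into the first: x_{East} = 321/7 − (2/7)(77.25 − 0.5x_{East}), which gives (6/7)x_{East} = 333/14 ⇒ x_{East} = 27.75.
Then x_{South} = 77.25 − 0.5·27.75 = 63.375.

27.75, 63.375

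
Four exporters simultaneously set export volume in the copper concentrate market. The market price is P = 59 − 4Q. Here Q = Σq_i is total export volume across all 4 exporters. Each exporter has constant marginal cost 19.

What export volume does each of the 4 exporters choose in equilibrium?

2

A representative exporter's profit is π_i = q_i(59 − 4Q) − 19q_i, with Q = q_i + Σ_{j≠i} q_j.
First-order condition: 40 − 8q_i − 4Σ_{j≠i} q_j = 0.
In a symmetric equilibrium every exporter chooses the same q, so Σ_{j≠i} q_j = 3q. The condition becomes 40 − 20q = 0, giving q = 40/20 = 2.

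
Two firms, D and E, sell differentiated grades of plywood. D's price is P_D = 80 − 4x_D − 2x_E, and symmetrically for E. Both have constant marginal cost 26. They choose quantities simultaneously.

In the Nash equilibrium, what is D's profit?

Firm D's profit: π = x_D(80 − 4x_D − 2x_E) − 26x_D.
∂π/∂x_D = 54 − 8x_D − 2x_E = 0 ⇒ x_D = 6.75 − 0.25x_E.
Setting x_D = x_E in the reaction function: x_D = 6.75 − 0.25x_D, so x_D = 6.75 / 1.25 = 5.4.
P_D = 80 − 4·5.4 − 2·5.4 = 47.6.
Profit = (47.6 − 26)·5.4 = 116.64.

116.64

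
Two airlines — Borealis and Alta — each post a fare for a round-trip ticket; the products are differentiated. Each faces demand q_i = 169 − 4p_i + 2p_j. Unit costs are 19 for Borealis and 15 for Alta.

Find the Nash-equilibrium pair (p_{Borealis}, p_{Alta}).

Borealis's profit: π = (p_{Borealis} − 19)(169 − 4p_{Borealis} + 2p_{Alta}).
∂π/∂p_{Borealis} = 245 − 8p_{Borealis} + 2p_{Alta} = 0 ⇒ p_{Borealis} = 30.625 + 0.25p_{Alta}.
Similarly p_{Alta} = 28.625 + 0.25p_{Borealis}.
Solving the two reaction functions simultaneously: (1 − (0.25)(0.25))p_{Borealis} = 30.625 + 0.25·28.625, so 0.9375p_{Borealis} = 1209/32 and p_{Borealis} = 40.3.
Then p_{Alta} = 28.625 + 0.25·40.3 = 38.7.

40.3, 38.7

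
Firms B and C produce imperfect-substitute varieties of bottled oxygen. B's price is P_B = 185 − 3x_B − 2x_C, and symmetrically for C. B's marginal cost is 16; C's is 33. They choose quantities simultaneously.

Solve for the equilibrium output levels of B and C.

Firm B's profit: π = x_B(185 − 3x_B − 2x_C) − 16x_B.
∂π/∂x_B = 169 − 6x_B − 2x_C = 0 ⇒ x_B = 169/6 − (1/3)x_C.
Similarly x_C = 76/3 − (1/3)x_B.
Plugging x_C into B's best response: x_B = 169/6 − (1/3)(76/3 − (1/3)x_B) ⇒ (8/9)x_B = 355/18, so x_B = 22.1875.
Then x_C = 76/3 − (1/3)·22.1875 = 17.9375.

22.1875, 17.9375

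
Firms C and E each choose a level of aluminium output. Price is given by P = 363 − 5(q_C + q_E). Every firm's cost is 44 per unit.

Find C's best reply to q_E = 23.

Firm C's profit: π = q_C(363 − 5(q_C + q_E)) − 44q_C.
∂π/∂q_C = 319 − 10q_C − 5q_E = 0, so q_C = 31.9 − 0.5q_E.
At q_E = 23: q_C = 31.9 − 0.5·23 = 20.4.

20.4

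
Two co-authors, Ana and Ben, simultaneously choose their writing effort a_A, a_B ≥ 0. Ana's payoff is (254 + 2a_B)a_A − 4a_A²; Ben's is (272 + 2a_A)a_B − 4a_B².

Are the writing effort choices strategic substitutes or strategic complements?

Expanding Ana's payoff: 254a_A + 2a_Ba_A − 4a_A².
∂π/∂a_A = 254 + 2a_B − 8a_A = 0, so a_A = 31.75 + 0.25a_B.
The best-response slope da_A/da_B = 0.25 > 0: the reaction function is upward-sloping, so the choices are strategic complements.

strategic complements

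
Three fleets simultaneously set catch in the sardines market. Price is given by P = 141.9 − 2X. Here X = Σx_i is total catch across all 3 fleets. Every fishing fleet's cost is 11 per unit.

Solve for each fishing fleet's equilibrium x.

16.3625

A representative fishing fleet's profit is π_i = x_i(141.9 − 2X) − 11x_i, with X = x_i + Σ_{j≠i} x_j.
First-order condition: 130.9 − 4x_i − 2Σ_{j≠i} x_j = 0.
In a symmetric equilibrium every fishing fleet chooses the same x, so Σ_{j≠i} x_j = 2x. The condition becomes 130.9 − 8x = 0, giving x = 130.9/8 = 16.3625.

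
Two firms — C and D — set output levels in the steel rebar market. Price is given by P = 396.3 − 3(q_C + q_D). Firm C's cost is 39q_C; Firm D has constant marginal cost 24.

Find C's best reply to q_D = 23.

Firm C's profit: π = q_C(396.3 − 3(q_C + q_D)) − 39q_C.
∂π/∂q_C = 357.3 − 6q_C − 3q_D = 0, so q_C = 59.55 − 0.5q_D.
At q_D = 23: q_C = 59.55 − 0.5·23 = 48.05.

48.05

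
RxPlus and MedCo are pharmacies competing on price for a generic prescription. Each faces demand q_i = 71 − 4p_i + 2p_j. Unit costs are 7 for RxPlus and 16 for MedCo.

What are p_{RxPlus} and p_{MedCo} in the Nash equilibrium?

17.7, 21.3

RxPlus's profit: π = (p_{RxPlus} − 7)(71 − 4p_{RxPlus} + 2p_{MedCo}).
∂π/∂p_{RxPlus} = 99 − 8p_{RxPlus} + 2p_{MedCo} = 0 ⇒ p_{RxPlus} = 12.375 + 0.25p_{MedCo}.
Similarly p_{MedCo} = 16.875 + 0.25p_{RxPlus}.
Solving the two reaction functions simultaneously: (1 − (0.25)(0.25))p_{RxPlus} = 12.375 + 0.25·16.875, so 0.9375p_{RxPlus} = 531/32 and p_{RxPlus} = 17.7.
Then p_{MedCo} = 16.875 + 0.25·17.7 = 21.3.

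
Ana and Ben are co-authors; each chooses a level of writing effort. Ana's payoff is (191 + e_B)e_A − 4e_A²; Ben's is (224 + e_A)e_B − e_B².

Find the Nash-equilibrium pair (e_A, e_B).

40.4, 132.2

Expanding Ana's payoff: 191e_A + e_Be_A − 4e_A².
∂π/∂e_A = 191 + e_B − 8e_A = 0, so e_A = 23.875 + 0.125e_B.
Likewise for Ben: e_B = 112 + 0.5e_A.
Substituting the second reaction function into the first: e_A = 23.875 + 0.125(112 + 0.5e_A), which gives 0.9375e_A = 37.875 ⇒ e_A = 40.4.
Then e_B = 112 + 0.5·40.4 = 132.2.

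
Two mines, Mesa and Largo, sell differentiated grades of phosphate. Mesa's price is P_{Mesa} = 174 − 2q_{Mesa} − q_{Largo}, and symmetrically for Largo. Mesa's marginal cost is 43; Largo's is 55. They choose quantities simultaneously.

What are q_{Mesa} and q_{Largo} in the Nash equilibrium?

Mine Mesa's profit: π = q_{Mesa}(174 − 2q_{Mesa} − q_{Largo}) − 43q_{Mesa}.
∂π/∂q_{Mesa} = 131 − 4q_{Mesa} − q_{Largo} = 0 ⇒ q_{Mesa} = 32.75 − 0.25q_{Largo}.
Similarly q_{Largo} = 29.75 − 0.25q_{Mesa}.
Solving the two reaction functions simultaneously: (1 − (−0.25)(−0.25))q_{Mesa} = 32.75 − 0.25·29.75, so 0.9375q_{Mesa} = 25.3125 and q_{Mesa} = 27.
Then q_{Largo} = 29.75 − 0.25·27 = 23.

27, 23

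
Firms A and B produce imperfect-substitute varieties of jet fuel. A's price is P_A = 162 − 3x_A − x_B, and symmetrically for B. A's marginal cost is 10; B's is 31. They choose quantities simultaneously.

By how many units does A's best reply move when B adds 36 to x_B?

Firm A's profit: π = x_A(162 − 3x_A − x_B) − 10x_A.
∂π/∂x_A = 152 − 6x_A − x_B = 0 ⇒ x_A = 76/3 − (1/6)x_B.
The reaction-function slope is −1/6, so a 36-unit rise in x_B moves x_A by −1/6 × 36 = −6. A's best response falls — the actions are strategic substitutes.

-6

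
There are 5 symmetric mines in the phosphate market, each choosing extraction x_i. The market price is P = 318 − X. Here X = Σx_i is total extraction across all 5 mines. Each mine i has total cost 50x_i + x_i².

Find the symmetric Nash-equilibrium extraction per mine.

A representative mine's profit is π_i = x_i(318 − X) − 50x_i − x_i², with X = x_i + Σ_{j≠i} x_j.
First-order condition: 268 − 4x_i − Σ_{j≠i} x_j = 0.
Imposing symmetry (x_j = x for all j) turns Σ_{j≠i} x_j into 4x, so 268 = 8x and x = 33.5.

33.5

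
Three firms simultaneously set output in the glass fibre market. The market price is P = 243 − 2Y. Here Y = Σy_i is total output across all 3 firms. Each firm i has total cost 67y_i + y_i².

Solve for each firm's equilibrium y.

A representative firm's profit is π_i = y_i(243 − 2Y) − 67y_i − y_i², with Y = y_i + Σ_{j≠i} y_j.
First-order condition: 176 − 6y_i − 2Σ_{j≠i} y_j = 0.
Imposing symmetry (y_j = y for all j) turns Σ_{j≠i} y_j into 2y, so 176 = 10y and y = 17.6.

17.6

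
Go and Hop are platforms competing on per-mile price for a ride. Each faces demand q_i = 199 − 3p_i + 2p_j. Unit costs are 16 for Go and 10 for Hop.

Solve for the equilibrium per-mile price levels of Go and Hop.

60.625, 58.375

Go's profit: π = (p_{Go} − 16)(199 − 3p_{Go} + 2p_{Hop}).
∂π/∂p_{Go} = 247 − 6p_{Go} + 2p_{Hop} = 0 ⇒ p_{Go} = 247/6 + (1/3)p_{Hop}.
Similarly p_{Hop} = 229/6 + (1/3)p_{Go}.
Solving the two reaction functions simultaneously: (1 − (1/3)(1/3))p_{Go} = 247/6 + (1/3)·(229/6), so (8/9)p_{Go} = 485/9 and p_{Go} = 60.625.
Then p_{Hop} = 229/6 + (1/3)·60.625 = 58.375.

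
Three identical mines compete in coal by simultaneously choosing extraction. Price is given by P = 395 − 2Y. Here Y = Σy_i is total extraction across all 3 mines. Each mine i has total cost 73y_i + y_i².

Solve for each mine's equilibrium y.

A representative mine's profit is π_i = y_i(395 − 2Y) − 73y_i − y_i², with Y = y_i + Σ_{j≠i} y_j.
First-order condition: 322 − 6y_i − 2Σ_{j≠i} y_j = 0.
With identical mines, set every y_j = y: then 322 − 6y − 4y = 0, i.e. y = 322/10 = 32.2.

32.2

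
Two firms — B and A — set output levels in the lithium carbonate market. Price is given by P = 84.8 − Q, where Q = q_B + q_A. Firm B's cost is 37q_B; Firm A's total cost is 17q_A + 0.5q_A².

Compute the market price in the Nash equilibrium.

Firm B's profit: π = q_B(84.8 − (q_B + q_A)) − 37q_B.
∂π/∂q_B = 47.8 − 2q_B − q_A = 0, so q_B = 23.9 − 0.5q_A.
For A: ∂π/∂q_A = 67.8 − 3q_A − q_B = 0 ⇒ q_A = 22.6 − (1/3)q_B.
Substituting the second reaction function into the first: q_B = 23.9 − 0.5(22.6 − (1/3)q_B), which gives (5/6)q_B = 12.6 ⇒ q_B = 15.12.
Then q_A = 22.6 − (1/3)·15.12 = 17.56.
Equilibrium price: P = 84.8 − 32.68 = 52.12.

52.12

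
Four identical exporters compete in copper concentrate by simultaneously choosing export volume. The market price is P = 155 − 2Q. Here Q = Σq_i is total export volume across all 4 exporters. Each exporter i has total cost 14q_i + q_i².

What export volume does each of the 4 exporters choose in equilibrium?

A representative exporter's profit is π_i = q_i(155 − 2Q) − 14q_i − q_i², with Q = q_i + Σ_{j≠i} q_j.
First-order condition: 141 − 6q_i − 2Σ_{j≠i} q_j = 0.
In a symmetric equilibrium every exporter chooses the same q, so Σ_{j≠i} q_j = 3q. The condition becomes 141 − 12q = 0, giving q = 141/12 = 11.75.

11.75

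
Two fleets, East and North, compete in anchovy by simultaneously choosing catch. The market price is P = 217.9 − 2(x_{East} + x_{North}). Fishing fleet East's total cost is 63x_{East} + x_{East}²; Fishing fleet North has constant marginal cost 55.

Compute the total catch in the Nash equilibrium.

Fishing fleet East's profit: π = x_{East}(217.9 − 2(x_{East} + x_{North})) − 63x_{East} − x_{East}².
∂π/∂x_{East} = 154.9 − 6x_{East} − 2x_{North} = 0, so x_{East} = 1549/60 − (1/3)x_{North}.
For North: ∂π/∂x_{North} = 162.9 − 4x_{North} − 2x_{East} = 0 ⇒ x_{North} = 40.725 − 0.5x_{East}.
Substituting the second reaction function into the first: x_{East} = 1549/60 − (1/3)(40.725 − 0.5x_{East}), which gives (5/6)x_{East} = 1469/120 ⇒ x_{East} = 14.69.
Then x_{North} = 40.725 − 0.5·14.69 = 33.38.
Total catch: 14.69 + 33.38 = 48.07.

48.07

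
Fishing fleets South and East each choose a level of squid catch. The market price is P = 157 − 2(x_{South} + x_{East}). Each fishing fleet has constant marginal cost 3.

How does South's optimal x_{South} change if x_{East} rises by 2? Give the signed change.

-1

Fishing fleet South's profit: π = x_{South}(157 − 2(x_{South} + x_{East})) − 3x_{South}.
∂π/∂x_{South} = 154 − 4x_{South} − 2x_{East} = 0, so x_{South} = 38.5 − 0.5x_{East}.
The reaction-function slope is −0.5, so a 2-unit rise in x_{East} moves x_{South} by −0.5 × 2 = −1. South's best response falls — the actions are strategic substitutes.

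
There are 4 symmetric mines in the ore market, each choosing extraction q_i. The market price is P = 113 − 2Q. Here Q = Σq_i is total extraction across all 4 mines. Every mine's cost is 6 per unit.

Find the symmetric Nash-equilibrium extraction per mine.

A representative mine's profit is π_i = q_i(113 − 2Q) − 6q_i, with Q = q_i + Σ_{j≠i} q_j.
First-order condition: 107 − 4q_i − 2Σ_{j≠i} q_j = 0.
Imposing symmetry (q_j = q for all j) turns Σ_{j≠i} q_j into 3q, so 107 = 10q and q = 10.7.

10.7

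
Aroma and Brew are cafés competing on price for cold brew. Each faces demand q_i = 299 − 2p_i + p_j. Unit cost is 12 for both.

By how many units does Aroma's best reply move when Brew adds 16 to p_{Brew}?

Aroma's profit: π = (p_{Aroma} − 12)(299 − 2p_{Aroma} + p_{Brew}).
∂π/∂p_{Aroma} = 323 − 4p_{Aroma} + p_{Brew} = 0 ⇒ p_{Aroma} = 80.75 + 0.25p_{Brew}.
The reaction-function slope is 0.25, so a 16-unit rise in p_{Brew} moves p_{Aroma} by 0.25 × 16 = 4. Aroma's best response rises — the actions are strategic complements.

4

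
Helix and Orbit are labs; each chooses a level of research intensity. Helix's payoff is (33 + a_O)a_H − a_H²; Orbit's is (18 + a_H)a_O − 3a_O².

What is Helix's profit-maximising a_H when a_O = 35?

Expanding Helix's payoff: 33a_H + a_Oa_H − a_H².
∂π/∂a_H = 33 + a_O − 2a_H = 0, so a_H = 16.5 + 0.5a_O.
At a_O = 35: a_H = 16.5 + 0.5·35 = 34.

34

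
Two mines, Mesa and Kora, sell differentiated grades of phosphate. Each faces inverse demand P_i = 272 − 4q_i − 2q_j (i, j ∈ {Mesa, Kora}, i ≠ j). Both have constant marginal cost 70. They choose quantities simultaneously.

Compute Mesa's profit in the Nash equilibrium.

Mine Mesa's profit: π = q_{Mesa}(272 − 4q_{Mesa} − 2q_{Kora}) − 70q_{Mesa}.
∂π/∂q_{Mesa} = 202 − 8q_{Mesa} − 2q_{Kora} = 0 ⇒ q_{Mesa} = 25.25 − 0.25q_{Kora}.
Setting q_{Mesa} = q_{Kora} in the reaction function: q_{Mesa} = 25.25 − 0.25q_{Mesa}, so q_{Mesa} = 25.25 / 1.25 = 20.2.
P_{Mesa} = 272 − 4·20.2 − 2·20.2 = 150.8.
Profit = (150.8 − 70)·20.2 = 1632.16.

1632.16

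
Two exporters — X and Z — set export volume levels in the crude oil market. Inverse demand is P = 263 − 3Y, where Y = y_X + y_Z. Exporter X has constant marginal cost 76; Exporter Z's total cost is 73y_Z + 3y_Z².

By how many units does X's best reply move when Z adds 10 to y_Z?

-5

Exporter X's profit: π = y_X(263 − 3(y_X + y_Z)) − 76y_X.
∂π/∂y_X = 187 − 6y_X − 3y_Z = 0, so y_X = 187/6 − 0.5y_Z.
The reaction-function slope is −0.5, so a 10-unit rise in y_Z moves y_X by −0.5 × 10 = −5. X's best response falls — the actions are strategic substitutes.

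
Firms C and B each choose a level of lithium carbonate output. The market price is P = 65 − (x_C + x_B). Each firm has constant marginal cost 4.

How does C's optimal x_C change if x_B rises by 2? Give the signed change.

Firm C's profit: π = x_C(65 − (x_C + x_B)) − 4x_C.
∂π/∂x_C = 61 − 2x_C − x_B = 0, so x_C = 30.5 − 0.5x_B.
The reaction-function slope is −0.5, so a 2-unit rise in x_B moves x_C by −0.5 × 2 = −1. C's best response falls — the actions are strategic substitutes.

-1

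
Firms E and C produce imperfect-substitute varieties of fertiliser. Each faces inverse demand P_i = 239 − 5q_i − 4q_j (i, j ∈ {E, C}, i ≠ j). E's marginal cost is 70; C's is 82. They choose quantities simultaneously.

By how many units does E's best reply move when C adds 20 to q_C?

-8

Firm E's profit: π = q_E(239 − 5q_E − 4q_C) − 70q_E.
∂π/∂q_E = 169 − 10q_E − 4q_C = 0 ⇒ q_E = 16.9 − 0.4q_C.
The reaction-function slope is −0.4, so a 20-unit rise in q_C moves q_E by −0.4 × 20 = −8. E's best response falls — the actions are strategic substitutes.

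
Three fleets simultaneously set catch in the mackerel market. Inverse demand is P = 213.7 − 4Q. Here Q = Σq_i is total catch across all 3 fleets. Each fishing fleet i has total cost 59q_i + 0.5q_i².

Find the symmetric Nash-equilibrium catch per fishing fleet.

A representative fishing fleet's profit is π_i = q_i(213.7 − 4Q) − 59q_i − 0.5q_i², with Q = q_i + Σ_{j≠i} q_j.
First-order condition: 154.7 − 9q_i − 4Σ_{j≠i} q_j = 0.
In a symmetric equilibrium every fishing fleet chooses the same q, so Σ_{j≠i} q_j = 2q. The condition becomes 154.7 − 17q = 0, giving q = 154.7/17 = 9.1.

9.1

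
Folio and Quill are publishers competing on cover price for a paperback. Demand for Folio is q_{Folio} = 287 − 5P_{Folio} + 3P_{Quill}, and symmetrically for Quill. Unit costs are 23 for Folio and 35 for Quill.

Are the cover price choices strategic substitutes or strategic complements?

Folio's profit: π = (P_{Folio} − 23)(287 − 5P_{Folio} + 3P_{Quill}).
∂π/∂P_{Folio} = 402 − 10P_{Folio} + 3P_{Quill} = 0 ⇒ P_{Folio} = 40.2 + 0.3P_{Quill}.
The best-response slope dP_{Folio}/dP_{Quill} = 0.3 > 0: the reaction function is upward-sloping, so the choices are strategic complements.

strategic complements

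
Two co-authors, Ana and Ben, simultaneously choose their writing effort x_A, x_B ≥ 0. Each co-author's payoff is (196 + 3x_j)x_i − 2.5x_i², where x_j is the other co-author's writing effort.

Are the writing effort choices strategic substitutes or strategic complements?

Ana's payoff is (196 + 3x_B)x_A − 2.5x_A².
∂π/∂x_A = 196 + 3x_B − 5x_A = 0, so x_A = 39.2 + 0.6x_B.
The best-response slope dx_A/dx_B = 0.6 > 0: the reaction function is upward-sloping, so the choices are strategic complements.

strategic complements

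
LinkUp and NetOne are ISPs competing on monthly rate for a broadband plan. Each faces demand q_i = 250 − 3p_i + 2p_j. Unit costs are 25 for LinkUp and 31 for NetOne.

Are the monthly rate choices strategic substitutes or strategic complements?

strategic complements

LinkUp's profit: π = (p_{LinkUp} − 25)(250 − 3p_{LinkUp} + 2p_{NetOne}).
∂π/∂p_{LinkUp} = 325 − 6p_{LinkUp} + 2p_{NetOne} = 0 ⇒ p_{LinkUp} = 325/6 + (1/3)p_{NetOne}.
The best-response slope dp_{LinkUp}/dp_{NetOne} = 1/3 > 0: the reaction function is upward-sloping, so the choices are strategic complements.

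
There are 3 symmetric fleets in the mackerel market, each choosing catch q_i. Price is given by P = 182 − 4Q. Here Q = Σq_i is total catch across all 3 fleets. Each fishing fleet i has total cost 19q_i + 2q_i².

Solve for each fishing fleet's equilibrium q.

8.15

A representative fishing fleet's profit is π_i = q_i(182 − 4Q) − 19q_i − 2q_i², with Q = q_i + Σ_{j≠i} q_j.
First-order condition: 163 − 12q_i − 4Σ_{j≠i} q_j = 0.
With identical fishing fleets, set every q_j = q: then 163 − 12q − 8q = 0, i.e. q = 163/20 = 8.15.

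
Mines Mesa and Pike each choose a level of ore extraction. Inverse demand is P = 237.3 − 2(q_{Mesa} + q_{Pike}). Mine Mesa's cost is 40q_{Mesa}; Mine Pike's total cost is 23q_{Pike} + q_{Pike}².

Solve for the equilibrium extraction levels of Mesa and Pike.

Mine Mesa's profit: π = q_{Mesa}(237.3 − 2(q_{Mesa} + q_{Pike})) − 40q_{Mesa}.
∂π/∂q_{Mesa} = 197.3 − 4q_{Mesa} − 2q_{Pike} = 0, so q_{Mesa} = 49.325 − 0.5q_{Pike}.
For Pike: ∂π/∂q_{Pike} = 214.3 − 6q_{Pike} − 2q_{Mesa} = 0 ⇒ q_{Pike} = 2143/60 − (1/3)q_{Mesa}.
Solving the two reaction functions simultaneously: (1 − (−0.5)(−1/3))q_{Mesa} = 49.325 − 0.5·(2143/60), so (5/6)q_{Mesa} = 472/15 and q_{Mesa} = 37.76.
Then q_{Pike} = 2143/60 − (1/3)·37.76 = 23.13.

37.76, 23.13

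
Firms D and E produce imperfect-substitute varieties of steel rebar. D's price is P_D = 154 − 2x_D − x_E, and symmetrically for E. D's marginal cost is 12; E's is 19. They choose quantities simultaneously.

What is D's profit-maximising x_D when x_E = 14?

32

Firm D's profit: π = x_D(154 − 2x_D − x_E) − 12x_D.
∂π/∂x_D = 142 − 4x_D − x_E = 0 ⇒ x_D = 35.5 − 0.25x_E.
At x_E = 14: x_D = 35.5 − 0.25·14 = 32.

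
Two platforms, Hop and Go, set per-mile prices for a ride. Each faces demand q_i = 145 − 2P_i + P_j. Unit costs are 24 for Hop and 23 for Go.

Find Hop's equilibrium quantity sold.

Hop's profit: π = (P_{Hop} − 24)(145 − 2P_{Hop} + P_{Go}).
∂π/∂P_{Hop} = 193 − 4P_{Hop} + P_{Go} = 0 ⇒ P_{Hop} = 48.25 + 0.25P_{Go}.
Similarly P_{Go} = 47.75 + 0.25P_{Hop}.
Substituting the second reaction function into the first: P_{Hop} = 48.25 + 0.25(47.75 + 0.25P_{Hop}), which gives 0.9375P_{Hop} = 60.1875 ⇒ P_{Hop} = 64.2.
Then P_{Go} = 47.75 + 0.25·64.2 = 63.8.
q_{Hop} = 145 − 2·64.2 + 63.8 = 80.4.

80.4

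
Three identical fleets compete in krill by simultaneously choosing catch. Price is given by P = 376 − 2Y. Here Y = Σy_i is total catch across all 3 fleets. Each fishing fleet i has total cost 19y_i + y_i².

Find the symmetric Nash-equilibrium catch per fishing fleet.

A representative fishing fleet's profit is π_i = y_i(376 − 2Y) − 19y_i − y_i², with Y = y_i + Σ_{j≠i} y_j.
First-order condition: 357 − 6y_i − 2Σ_{j≠i} y_j = 0.
In a symmetric equilibrium every fishing fleet chooses the same y, so Σ_{j≠i} y_j = 2y. The condition becomes 357 − 10y = 0, giving y = 357/10 = 35.7.

35.7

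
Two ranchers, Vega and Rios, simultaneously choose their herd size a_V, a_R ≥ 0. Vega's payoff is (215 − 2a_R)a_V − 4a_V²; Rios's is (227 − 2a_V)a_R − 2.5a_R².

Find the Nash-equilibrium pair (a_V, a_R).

Expanding Vega's payoff: 215a_V − 2a_Ra_V − 4a_V².
∂π/∂a_V = 215 − 2a_R − 8a_V = 0, so a_V = 26.875 − 0.25a_R.
Likewise for Rios: a_R = 45.4 − 0.4a_V.
Plugging a_R into Vega's best response: a_V = 26.875 − 0.25(45.4 − 0.4a_V) ⇒ 0.9a_V = 15.525, so a_V = 17.25.
Then a_R = 45.4 − 0.4·17.25 = 38.5.

17.25, 38.5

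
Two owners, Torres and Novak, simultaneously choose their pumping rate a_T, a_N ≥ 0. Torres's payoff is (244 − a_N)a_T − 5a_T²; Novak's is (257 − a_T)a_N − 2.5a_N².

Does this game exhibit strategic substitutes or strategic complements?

Expanding Torres's payoff: 244a_T − a_Na_T − 5a_T².
∂π/∂a_T = 244 − a_N − 10a_T = 0, so a_T = 24.4 − 0.1a_N.
The best-response slope da_T/da_N = −0.1 < 0: the reaction function is downward-sloping, so the choices are strategic substitutes.

strategic substitutes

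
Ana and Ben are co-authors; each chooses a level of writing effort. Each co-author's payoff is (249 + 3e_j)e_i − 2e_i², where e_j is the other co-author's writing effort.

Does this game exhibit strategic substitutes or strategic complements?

strategic complements

Ana's payoff is (249 + 3e_B)e_A − 2e_A².
∂π/∂e_A = 249 + 3e_B − 4e_A = 0, so e_A = 62.25 + 0.75e_B.
The best-response slope de_A/de_B = 0.75 > 0: the reaction function is upward-sloping, so the choices are strategic complements.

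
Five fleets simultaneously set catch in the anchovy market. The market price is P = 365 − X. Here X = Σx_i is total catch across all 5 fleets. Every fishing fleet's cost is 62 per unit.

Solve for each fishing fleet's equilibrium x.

50.5

A representative fishing fleet's profit is π_i = x_i(365 − X) − 62x_i, with X = x_i + Σ_{j≠i} x_j.
First-order condition: 303 − 2x_i − Σ_{j≠i} x_j = 0.
Imposing symmetry (x_j = x for all j) turns Σ_{j≠i} x_j into 4x, so 303 = 6x and x = 50.5.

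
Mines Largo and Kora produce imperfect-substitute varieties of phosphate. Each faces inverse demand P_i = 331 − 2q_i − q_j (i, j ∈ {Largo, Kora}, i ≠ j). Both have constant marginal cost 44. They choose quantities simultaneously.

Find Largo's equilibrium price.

Mine Largo's profit: π = q_{Largo}(331 − 2q_{Largo} − q_{Kora}) − 44q_{Largo}.
∂π/∂q_{Largo} = 287 − 4q_{Largo} − q_{Kora} = 0 ⇒ q_{Largo} = 71.75 − 0.25q_{Kora}.
Setting q_{Largo} = q_{Kora} in the reaction function: q_{Largo} = 71.75 − 0.25q_{Largo}, so q_{Largo} = 71.75 / 1.25 = 57.4.
P_{Largo} = 331 − 2·57.4 − 57.4 = 158.8.

158.8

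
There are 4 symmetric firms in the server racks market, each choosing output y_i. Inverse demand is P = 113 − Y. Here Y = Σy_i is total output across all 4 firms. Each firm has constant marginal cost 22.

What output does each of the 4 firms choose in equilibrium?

A representative firm's profit is π_i = y_i(113 − Y) − 22y_i, with Y = y_i + Σ_{j≠i} y_j.
First-order condition: 91 − 2y_i − Σ_{j≠i} y_j = 0.
In a symmetric equilibrium every firm chooses the same y, so Σ_{j≠i} y_j = 3y. The condition becomes 91 − 5y = 0, giving y = 91/5 = 18.2.

18.2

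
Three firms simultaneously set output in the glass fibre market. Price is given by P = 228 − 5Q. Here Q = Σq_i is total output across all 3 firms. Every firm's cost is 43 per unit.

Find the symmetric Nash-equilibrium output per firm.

9.25

A representative firm's profit is π_i = q_i(228 − 5Q) − 43q_i, with Q = q_i + Σ_{j≠i} q_j.
First-order condition: 185 − 10q_i − 5Σ_{j≠i} q_j = 0.
Imposing symmetry (q_j = q for all j) turns Σ_{j≠i} q_j into 2q, so 185 = 20q and q = 9.25.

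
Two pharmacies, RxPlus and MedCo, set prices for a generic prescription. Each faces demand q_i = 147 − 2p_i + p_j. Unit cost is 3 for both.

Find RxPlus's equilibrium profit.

RxPlus's profit: π = (p_{RxPlus} − 3)(147 − 2p_{RxPlus} + p_{MedCo}).
∂π/∂p_{RxPlus} = 153 − 4p_{RxPlus} + p_{MedCo} = 0 ⇒ p_{RxPlus} = 38.25 + 0.25p_{MedCo}.
By symmetry p_{MedCo} = p_{RxPlus}; substituting into the reaction function, 0.75p_{RxPlus} = 38.25 and p_{RxPlus} = 51.
q_{RxPlus} = 147 − 2·51 + 51 = 96.
Profit = (51 − 3)·96 = 4608.

4608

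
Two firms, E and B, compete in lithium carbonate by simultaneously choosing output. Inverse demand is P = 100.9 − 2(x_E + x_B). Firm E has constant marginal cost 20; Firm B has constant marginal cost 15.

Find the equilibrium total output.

Firm E's profit: π = x_E(100.9 − 2(x_E + x_B)) − 20x_E.
∂π/∂x_E = 80.9 − 4x_E − 2x_B = 0, so x_E = 20.225 − 0.5x_B.
By the same steps for B: x_B = 21.475 − 0.5x_E.
Substituting the second reaction function into the first: x_E = 20.225 − 0.5(21.475 − 0.5x_E), which gives 0.75x_E = 9.4875 ⇒ x_E = 12.65.
Then x_B = 21.475 − 0.5·12.65 = 15.15.
Total output: 12.65 + 15.15 = 27.8.

27.8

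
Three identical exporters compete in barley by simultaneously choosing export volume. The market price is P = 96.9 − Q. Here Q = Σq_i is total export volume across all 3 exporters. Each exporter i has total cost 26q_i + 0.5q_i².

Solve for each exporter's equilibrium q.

14.18

A representative exporter's profit is π_i = q_i(96.9 − Q) − 26q_i − 0.5q_i², with Q = q_i + Σ_{j≠i} q_j.
First-order condition: 70.9 − 3q_i − Σ_{j≠i} q_j = 0.
In a symmetric equilibrium every exporter chooses the same q, so Σ_{j≠i} q_j = 2q. The condition becomes 70.9 − 5q = 0, giving q = 70.9/5 = 14.18.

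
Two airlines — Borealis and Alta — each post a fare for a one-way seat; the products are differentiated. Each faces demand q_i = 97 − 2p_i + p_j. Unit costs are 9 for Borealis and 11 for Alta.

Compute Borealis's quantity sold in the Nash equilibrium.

Borealis's profit: π = (p_{Borealis} − 9)(97 − 2p_{Borealis} + p_{Alta}).
∂π/∂p_{Borealis} = 115 − 4p_{Borealis} + p_{Alta} = 0 ⇒ p_{Borealis} = 28.75 + 0.25p_{Alta}.
Similarly p_{Alta} = 29.75 + 0.25p_{Borealis}.
Solving the two reaction functions simultaneously: (1 − (0.25)(0.25))p_{Borealis} = 28.75 + 0.25·29.75, so 0.9375p_{Borealis} = 36.1875 and p_{Borealis} = 38.6.
Then p_{Alta} = 29.75 + 0.25·38.6 = 39.4.
q_{Borealis} = 97 − 2·38.6 + 39.4 = 59.2.

59.2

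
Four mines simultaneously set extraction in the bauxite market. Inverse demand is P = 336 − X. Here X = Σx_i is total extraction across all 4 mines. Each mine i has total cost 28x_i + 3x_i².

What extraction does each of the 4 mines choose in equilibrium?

28

A representative mine's profit is π_i = x_i(336 − X) − 28x_i − 3x_i², with X = x_i + Σ_{j≠i} x_j.
First-order condition: 308 − 8x_i − Σ_{j≠i} x_j = 0.
In a symmetric equilibrium every mine chooses the same x, so Σ_{j≠i} x_j = 3x. The condition becomes 308 − 11x = 0, giving x = 308/11 = 28.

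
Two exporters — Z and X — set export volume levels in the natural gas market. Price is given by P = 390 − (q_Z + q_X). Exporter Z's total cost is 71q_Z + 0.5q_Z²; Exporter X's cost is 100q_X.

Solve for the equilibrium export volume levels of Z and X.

Exporter Z's profit: π = q_Z(390 − (q_Z + q_X)) − 71q_Z − 0.5q_Z².
∂π/∂q_Z = 319 − 3q_Z − q_X = 0, so q_Z = 319/3 − (1/3)q_X.
For X: ∂π/∂q_X = 290 − 2q_X − q_Z = 0 ⇒ q_X = 145 − 0.5q_Z.
Solving the two reaction functions simultaneously: (1 − (−1/3)(−0.5))q_Z = 319/3 − (1/3)·145, so (5/6)q_Z = 58 and q_Z = 69.6.
Then q_X = 145 − 0.5·69.6 = 110.2.

69.6, 110.2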